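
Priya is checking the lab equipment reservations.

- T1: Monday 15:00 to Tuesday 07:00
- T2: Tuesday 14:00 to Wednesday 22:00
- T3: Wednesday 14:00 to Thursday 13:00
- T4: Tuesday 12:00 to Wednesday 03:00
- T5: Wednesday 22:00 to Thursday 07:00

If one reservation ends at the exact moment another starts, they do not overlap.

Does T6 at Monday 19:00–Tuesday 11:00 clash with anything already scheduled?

Yes — it overlaps T1

T1: starts Monday 15:00 before T6 ends Tuesday 11:00, and ends Tuesday 07:00 after T6 starts Monday 19:00 → overlap.
T4: starts Tuesday 12:00 at or after T6 ends Tuesday 11:00 → clear.
T2: starts Tuesday 14:00 at or after T6 ends Tuesday 11:00 → clear.
T3: starts Wednesday 14:00 at or after T6 ends Tuesday 11:00 → clear.
T5: starts Wednesday 22:00 at or after T6 ends Tuesday 11:00 → clear.
T6 overlaps T1.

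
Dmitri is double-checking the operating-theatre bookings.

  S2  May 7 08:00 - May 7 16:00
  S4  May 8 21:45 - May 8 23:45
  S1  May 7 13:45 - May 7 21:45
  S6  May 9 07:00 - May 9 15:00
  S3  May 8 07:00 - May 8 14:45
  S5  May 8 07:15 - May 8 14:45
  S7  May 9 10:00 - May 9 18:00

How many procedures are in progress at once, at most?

Walk through starts and ends in time order (an end at T is processed before a start at T):
May 7 08:00 start S2 → 1
May 7 13:45 start S1 → 2
May 7 16:00 end S2 → 1
May 7 21:45 end S1 → 0
May 8 07:00 start S3 → 1
May 8 07:15 start S5 → 2
May 8 14:45 end S3 → 1
May 8 14:45 end S5 → 0
May 8 21:45 start S4 → 1
May 8 23:45 end S4 → 0
May 9 07:00 start S6 → 1
May 9 10:00 start S7 → 2
May 9 15:00 end S6 → 1
May 9 18:00 end S7 → 0
Peak is 2, at May 7 13:45 (S1, S2).

2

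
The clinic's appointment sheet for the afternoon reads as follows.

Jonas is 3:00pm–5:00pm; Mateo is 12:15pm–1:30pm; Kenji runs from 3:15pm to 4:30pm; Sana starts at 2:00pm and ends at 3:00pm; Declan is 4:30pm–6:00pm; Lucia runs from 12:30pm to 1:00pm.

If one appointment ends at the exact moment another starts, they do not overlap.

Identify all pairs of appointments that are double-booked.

Sorted by start: Mateo, Lucia, Sana, Jonas, Kenji, Declan.
Lucia starts before Mateo ends → Mateo and Lucia overlap.
Sana starts after Mateo ends; Mateo is clear from here.
Sana starts after Lucia ends; Lucia is clear from here.
Jonas starts exactly when Sana ends (back-to-back, no overlap); Sana is clear from here.
Kenji starts before Jonas ends → Jonas and Kenji overlap.
Declan starts before Jonas ends → Jonas and Declan overlap.
Declan starts exactly when Kenji ends (back-to-back, no overlap).

Declan & Jonas, Jonas & Kenji, Lucia & Mateo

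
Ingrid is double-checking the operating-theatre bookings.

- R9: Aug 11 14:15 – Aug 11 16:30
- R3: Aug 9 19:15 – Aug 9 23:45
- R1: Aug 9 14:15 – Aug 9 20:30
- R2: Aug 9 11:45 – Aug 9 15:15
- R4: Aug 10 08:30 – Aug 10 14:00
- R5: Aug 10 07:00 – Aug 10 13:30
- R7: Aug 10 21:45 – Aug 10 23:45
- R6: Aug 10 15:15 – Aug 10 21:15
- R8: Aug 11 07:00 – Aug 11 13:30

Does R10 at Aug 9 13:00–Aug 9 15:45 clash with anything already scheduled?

R2: starts Aug 9 11:45 before R10 ends Aug 9 15:45, and ends Aug 9 15:15 after R10 starts Aug 9 13:00 → overlap.
R1: starts Aug 9 14:15 before R10 ends Aug 9 15:45, and ends Aug 9 20:30 after R10 starts Aug 9 13:00 → overlap.
R3: starts Aug 9 19:15 at or after R10 ends Aug 9 15:45 → clear.
R5: starts Aug 10 07:00 at or after R10 ends Aug 9 15:45 → clear.
R4: starts Aug 10 08:30 at or after R10 ends Aug 9 15:45 → clear.
R6: starts Aug 10 15:15 at or after R10 ends Aug 9 15:45 → clear.
R7: starts Aug 10 21:45 at or after R10 ends Aug 9 15:45 → clear.
R8: starts Aug 11 07:00 at or after R10 ends Aug 9 15:45 → clear.
R9: starts Aug 11 14:15 at or after R10 ends Aug 9 15:45 → clear.
R10 overlaps R1, R2.

Yes — it overlaps R1, R2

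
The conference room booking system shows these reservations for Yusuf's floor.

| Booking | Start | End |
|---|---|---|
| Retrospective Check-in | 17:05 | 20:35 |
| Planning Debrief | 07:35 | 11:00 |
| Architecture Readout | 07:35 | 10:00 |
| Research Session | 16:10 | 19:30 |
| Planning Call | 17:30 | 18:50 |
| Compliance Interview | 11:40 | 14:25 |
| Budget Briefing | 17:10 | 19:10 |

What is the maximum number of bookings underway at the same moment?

Sort all start/end points and keep a running count:
07:35 start Architecture Readout → 1
07:35 start Planning Debrief → 2
10:00 end Architecture Readout → 1
11:00 end Planning Debrief → 0
11:40 start Compliance Interview → 1
14:25 end Compliance Interview → 0
16:10 start Research Session → 1
17:05 start Retrospective Check-in → 2
17:10 start Budget Briefing → 3
17:30 start Planning Call → 4
18:50 end Planning Call → 3
19:10 end Budget Briefing → 2
19:30 end Research Session → 1
20:35 end Retrospective Check-in → 0
Peak is 4, at 17:30 (Budget Briefing, Planning Call, Research Session, Retrospective Check-in).

4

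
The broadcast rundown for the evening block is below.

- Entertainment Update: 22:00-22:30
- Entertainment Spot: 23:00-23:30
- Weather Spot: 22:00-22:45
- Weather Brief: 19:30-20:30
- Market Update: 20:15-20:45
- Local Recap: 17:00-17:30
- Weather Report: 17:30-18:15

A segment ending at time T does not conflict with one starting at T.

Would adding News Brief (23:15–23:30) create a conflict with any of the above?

Yes — it overlaps Entertainment Spot

Local Recap: ends 17:30 at or before News Brief starts 23:15 → clear.
Weather Report: ends 18:15 at or before News Brief starts 23:15 → clear.
Weather Brief: ends 20:30 at or before News Brief starts 23:15 → clear.
Market Update: ends 20:45 at or before News Brief starts 23:15 → clear.
Entertainment Update: ends 22:30 at or before News Brief starts 23:15 → clear.
Weather Spot: ends 22:45 at or before News Brief starts 23:15 → clear.
Entertainment Spot: starts 23:00 before News Brief ends 23:30, and ends 23:30 after News Brief starts 23:15 → overlap.
News Brief overlaps Entertainment Spot.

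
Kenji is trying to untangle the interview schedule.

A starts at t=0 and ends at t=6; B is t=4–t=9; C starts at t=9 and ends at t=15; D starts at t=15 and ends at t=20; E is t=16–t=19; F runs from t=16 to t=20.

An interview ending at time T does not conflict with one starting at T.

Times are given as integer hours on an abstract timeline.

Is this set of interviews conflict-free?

No

Sorted by start: A, B, C, D, E, F.
B starts before A ends → A and B overlap.
That's a conflict, so the schedule is not conflict-free.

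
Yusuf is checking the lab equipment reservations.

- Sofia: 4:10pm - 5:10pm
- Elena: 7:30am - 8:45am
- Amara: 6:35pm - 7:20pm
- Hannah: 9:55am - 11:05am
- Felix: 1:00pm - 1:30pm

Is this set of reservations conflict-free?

Yes

Sorted by start: Elena, Hannah, Felix, Sofia, Amara.
Hannah starts after Elena ends — done with Elena.
Felix starts after Hannah ends — done with Hannah.
Sofia starts after Felix ends — done with Felix.
Amara starts after Sofia ends.
Every pair is clear; the schedule has no overlaps.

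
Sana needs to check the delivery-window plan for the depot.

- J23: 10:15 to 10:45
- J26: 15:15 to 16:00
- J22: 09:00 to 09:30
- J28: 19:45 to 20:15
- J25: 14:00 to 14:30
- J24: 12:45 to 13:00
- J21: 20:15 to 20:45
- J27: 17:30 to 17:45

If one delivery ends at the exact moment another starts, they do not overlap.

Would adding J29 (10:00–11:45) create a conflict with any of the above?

Yes — it overlaps J23

J22: ends 09:30 at or before J29 starts 10:00 → clear.
J23: starts 10:15 before J29 ends 11:45, and ends 10:45 after J29 starts 10:00 → overlap.
J24: starts 12:45 at or after J29 ends 11:45 → clear.
J25: starts 14:00 at or after J29 ends 11:45 → clear.
J26: starts 15:15 at or after J29 ends 11:45 → clear.
J27: starts 17:30 at or after J29 ends 11:45 → clear.
J28: starts 19:45 at or after J29 ends 11:45 → clear.
J21: starts 20:15 at or after J29 ends 11:45 → clear.
J29 overlaps J23.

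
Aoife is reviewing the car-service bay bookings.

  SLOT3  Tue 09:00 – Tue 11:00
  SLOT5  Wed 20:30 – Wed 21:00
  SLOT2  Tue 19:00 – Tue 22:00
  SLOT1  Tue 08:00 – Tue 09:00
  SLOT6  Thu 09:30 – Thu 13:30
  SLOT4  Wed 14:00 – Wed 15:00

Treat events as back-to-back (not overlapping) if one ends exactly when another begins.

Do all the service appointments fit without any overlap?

Sorted by start: SLOT1, SLOT3, SLOT2, SLOT4, SLOT5, SLOT6.
SLOT3 starts exactly when SLOT1 ends (back-to-back, no overlap) — done with SLOT1.
SLOT2 starts after SLOT3 ends — done with SLOT3.
SLOT4 starts after SLOT2 ends — done with SLOT2.
SLOT5 starts after SLOT4 ends — done with SLOT4.
SLOT6 starts after SLOT5 ends.
Every pair is clear; the schedule has no overlaps.

Yes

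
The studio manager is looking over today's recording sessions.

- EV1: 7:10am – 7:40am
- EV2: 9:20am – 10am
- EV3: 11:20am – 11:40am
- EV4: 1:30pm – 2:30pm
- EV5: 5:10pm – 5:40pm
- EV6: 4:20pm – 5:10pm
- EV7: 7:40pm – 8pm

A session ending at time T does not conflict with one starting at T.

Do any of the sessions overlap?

Sorted by start: EV1, EV2, EV3, EV4, EV6, EV5, EV7.
EV2 starts after EV1 ends, so nothing later overlaps EV1 either.
EV3 starts after EV2 ends, so nothing later overlaps EV2 either.
EV4 starts after EV3 ends, so nothing later overlaps EV3 either.
EV6 starts after EV4 ends, so nothing later overlaps EV4 either.
EV5 starts exactly when EV6 ends (back-to-back, no overlap), so nothing later overlaps EV6 either.
EV7 starts after EV5 ends.
Every pair is clear; the schedule has no overlaps.

No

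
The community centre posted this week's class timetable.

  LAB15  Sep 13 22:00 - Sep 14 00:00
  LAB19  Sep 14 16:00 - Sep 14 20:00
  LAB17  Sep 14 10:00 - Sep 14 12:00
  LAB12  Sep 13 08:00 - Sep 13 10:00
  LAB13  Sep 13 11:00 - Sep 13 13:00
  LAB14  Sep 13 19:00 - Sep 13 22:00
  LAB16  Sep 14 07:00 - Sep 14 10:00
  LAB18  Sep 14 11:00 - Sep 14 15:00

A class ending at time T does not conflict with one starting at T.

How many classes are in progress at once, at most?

Walk through starts and ends in time order (an end at T is processed before a start at T):
Sep 13 08:00 start LAB12 → 1
Sep 13 10:00 end LAB12 → 0
Sep 13 11:00 start LAB13 → 1
Sep 13 13:00 end LAB13 → 0
Sep 13 19:00 start LAB14 → 1
Sep 13 22:00 end LAB14 → 0
Sep 13 22:00 start LAB15 → 1
Sep 14 00:00 end LAB15 → 0
Sep 14 07:00 start LAB16 → 1
Sep 14 10:00 end LAB16 → 0
Sep 14 10:00 start LAB17 → 1
Sep 14 11:00 start LAB18 → 2
Sep 14 12:00 end LAB17 → 1
Sep 14 15:00 end LAB18 → 0
Sep 14 16:00 start LAB19 → 1
Sep 14 20:00 end LAB19 → 0
Peak is 2, at Sep 14 11:00 (LAB17, LAB18).

2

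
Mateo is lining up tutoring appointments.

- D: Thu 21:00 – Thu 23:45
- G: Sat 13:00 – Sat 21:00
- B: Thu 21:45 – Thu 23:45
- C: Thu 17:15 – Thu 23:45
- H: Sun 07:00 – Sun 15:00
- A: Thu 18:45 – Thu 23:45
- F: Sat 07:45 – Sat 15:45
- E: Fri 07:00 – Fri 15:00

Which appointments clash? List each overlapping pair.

Two intervals overlap when each starts before the other ends.
Sorted by start: C, A, D, B, E, F, G, H.
A starts before C ends → C and A overlap.
D starts before C ends → C and D overlap.
B starts before C ends → C and B overlap.
E starts after C ends, so C has no further overlaps.
D starts before A ends → A and D overlap.
B starts before A ends → A and B overlap.
E starts after A ends, so A has no further overlaps.
B starts before D ends → D and B overlap.
E starts after D ends, so D has no further overlaps.
E starts after B ends, so B has no further overlaps.
F starts after E ends, so E has no further overlaps.
G starts before F ends → F and G overlap.
H starts after F ends.
H starts after G ends.

A & B, A & C, A & D, B & C, B & D, C & D, F & G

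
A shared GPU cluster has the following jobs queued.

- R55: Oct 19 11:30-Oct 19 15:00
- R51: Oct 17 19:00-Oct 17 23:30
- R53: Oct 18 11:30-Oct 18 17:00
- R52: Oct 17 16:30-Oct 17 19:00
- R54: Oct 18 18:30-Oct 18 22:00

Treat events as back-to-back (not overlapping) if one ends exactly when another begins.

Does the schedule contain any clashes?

No

Sorted by start: R52, R51, R53, R54, R55.
R51 starts exactly when R52 ends (back-to-back, no overlap); R52 is clear from here.
R53 starts after R51 ends; R51 is clear from here.
R54 starts after R53 ends; R53 is clear from here.
R55 starts after R54 ends.
Every pair is clear; the schedule has no overlaps.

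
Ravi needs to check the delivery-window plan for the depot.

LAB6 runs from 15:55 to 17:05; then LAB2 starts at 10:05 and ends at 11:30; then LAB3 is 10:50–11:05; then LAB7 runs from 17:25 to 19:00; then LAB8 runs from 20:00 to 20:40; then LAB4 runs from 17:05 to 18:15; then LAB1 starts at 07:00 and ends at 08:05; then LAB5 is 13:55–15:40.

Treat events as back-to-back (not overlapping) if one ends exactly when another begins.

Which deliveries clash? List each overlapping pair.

Sorted by start: LAB1, LAB2, LAB3, LAB5, LAB6, LAB4, LAB7, LAB8.
LAB2 starts after LAB1 ends; LAB1 is clear from here.
LAB3 starts before LAB2 ends → LAB2 and LAB3 overlap.
LAB5 starts after LAB2 ends; LAB2 is clear from here.
LAB5 starts after LAB3 ends; LAB3 is clear from here.
LAB6 starts after LAB5 ends; LAB5 is clear from here.
LAB4 starts exactly when LAB6 ends (back-to-back, no overlap); LAB6 is clear from here.
LAB7 starts before LAB4 ends → LAB4 and LAB7 overlap.
LAB8 starts after LAB4 ends.
LAB8 starts after LAB7 ends.

LAB2 & LAB3, LAB4 & LAB7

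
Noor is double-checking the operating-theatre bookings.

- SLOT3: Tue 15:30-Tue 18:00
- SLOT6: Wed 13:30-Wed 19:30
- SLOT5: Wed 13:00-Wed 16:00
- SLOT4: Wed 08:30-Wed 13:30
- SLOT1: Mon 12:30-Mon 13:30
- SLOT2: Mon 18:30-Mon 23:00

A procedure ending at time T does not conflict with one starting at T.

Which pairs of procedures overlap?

SLOT4 & SLOT5, SLOT5 & SLOT6

Sorted by start: SLOT1, SLOT2, SLOT3, SLOT4, SLOT5, SLOT6.
SLOT2 starts after SLOT1 ends, so nothing later overlaps SLOT1 either.
SLOT3 starts after SLOT2 ends, so nothing later overlaps SLOT2 either.
SLOT4 starts after SLOT3 ends, so nothing later overlaps SLOT3 either.
SLOT5 starts before SLOT4 ends → SLOT4 and SLOT5 overlap.
SLOT6 starts exactly when SLOT4 ends (back-to-back, no overlap).
SLOT6 starts before SLOT5 ends → SLOT5 and SLOT6 overlap.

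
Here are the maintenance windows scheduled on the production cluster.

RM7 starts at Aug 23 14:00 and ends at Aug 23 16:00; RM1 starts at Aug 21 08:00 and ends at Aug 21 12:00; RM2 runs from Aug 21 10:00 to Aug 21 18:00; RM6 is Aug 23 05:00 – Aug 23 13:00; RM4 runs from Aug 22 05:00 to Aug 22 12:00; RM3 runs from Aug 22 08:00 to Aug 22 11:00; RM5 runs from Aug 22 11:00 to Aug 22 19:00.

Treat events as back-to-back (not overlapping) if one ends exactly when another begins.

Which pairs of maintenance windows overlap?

RM1 & RM2, RM3 & RM4, RM4 & RM5

Sorted by start: RM1, RM2, RM4, RM3, RM5, RM6, RM7.
RM2 starts before RM1 ends → RM1 and RM2 overlap.
RM4 starts after RM1 ends, so RM1 has no further overlaps.
RM4 starts after RM2 ends, so RM2 has no further overlaps.
RM3 starts before RM4 ends → RM4 and RM3 overlap.
RM5 starts before RM4 ends → RM4 and RM5 overlap.
RM6 starts after RM4 ends, so RM4 has no further overlaps.
RM5 starts exactly when RM3 ends (back-to-back, no overlap), so RM3 has no further overlaps.
RM6 starts after RM5 ends, so RM5 has no further overlaps.
RM7 starts after RM6 ends.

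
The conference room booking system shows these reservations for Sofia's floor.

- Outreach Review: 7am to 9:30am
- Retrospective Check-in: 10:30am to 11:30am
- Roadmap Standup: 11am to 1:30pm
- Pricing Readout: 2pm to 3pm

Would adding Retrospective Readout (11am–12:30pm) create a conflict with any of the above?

Yes — it overlaps Retrospective Check-in, Roadmap Standup

Outreach Review: ends 9:30am at or before Retrospective Readout starts 11am → clear.
Retrospective Check-in: starts 10:30am before Retrospective Readout ends 12:30pm, and ends 11:30am after Retrospective Readout starts 11am → overlap.
Roadmap Standup: starts 11am before Retrospective Readout ends 12:30pm, and ends 1:30pm after Retrospective Readout starts 11am → overlap.
Pricing Readout: starts 2pm at or after Retrospective Readout ends 12:30pm → clear.
Retrospective Readout overlaps Retrospective Check-in, Roadmap Standup.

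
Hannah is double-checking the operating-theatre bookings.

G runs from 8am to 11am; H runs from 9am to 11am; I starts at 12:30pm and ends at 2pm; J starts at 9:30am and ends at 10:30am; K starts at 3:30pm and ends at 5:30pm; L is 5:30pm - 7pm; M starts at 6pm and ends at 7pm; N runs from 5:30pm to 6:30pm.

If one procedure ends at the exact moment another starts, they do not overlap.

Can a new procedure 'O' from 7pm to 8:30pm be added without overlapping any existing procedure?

Yes — the slot is free

G: ends 11am at or before O starts 7pm → clear.
H: ends 11am at or before O starts 7pm → clear.
J: ends 10:30am at or before O starts 7pm → clear.
I: ends 2pm at or before O starts 7pm → clear.
K: ends 5:30pm at or before O starts 7pm → clear.
L: ends 7pm at or before O starts 7pm → clear.
N: ends 6:30pm at or before O starts 7pm → clear.
M: ends 7pm at or before O starts 7pm → clear.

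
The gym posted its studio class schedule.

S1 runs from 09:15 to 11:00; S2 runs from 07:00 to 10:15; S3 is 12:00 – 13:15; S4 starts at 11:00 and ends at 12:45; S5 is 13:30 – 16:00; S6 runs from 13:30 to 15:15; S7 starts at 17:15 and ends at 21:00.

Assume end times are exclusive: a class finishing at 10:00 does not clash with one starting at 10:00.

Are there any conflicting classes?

Yes

Sorted by start: S2, S1, S4, S3, S5, S6, S7.
S1 starts before S2 ends → S2 and S1 overlap.
That's a conflict, so the schedule is not conflict-free.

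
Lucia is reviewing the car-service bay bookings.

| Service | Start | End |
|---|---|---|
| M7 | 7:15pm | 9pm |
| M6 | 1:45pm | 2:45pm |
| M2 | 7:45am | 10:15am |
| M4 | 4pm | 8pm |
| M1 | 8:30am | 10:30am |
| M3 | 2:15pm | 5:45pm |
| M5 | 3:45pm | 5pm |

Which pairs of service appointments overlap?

M1 & M2, M3 & M4, M3 & M5, M3 & M6, M4 & M5, M4 & M7

Sorted by start: M2, M1, M6, M3, M5, M4, M7.
M1 starts before M2 ends → M2 and M1 overlap.
M6 starts after M2 ends; M2 is clear from here.
M6 starts after M1 ends; M1 is clear from here.
M3 starts before M6 ends → M6 and M3 overlap.
M5 starts after M6 ends; M6 is clear from here.
M5 starts before M3 ends → M3 and M5 overlap.
M4 starts before M3 ends → M3 and M4 overlap.
M7 starts after M3 ends.
M4 starts before M5 ends → M5 and M4 overlap.
M7 starts after M5 ends.
M7 starts before M4 ends → M4 and M7 overlap.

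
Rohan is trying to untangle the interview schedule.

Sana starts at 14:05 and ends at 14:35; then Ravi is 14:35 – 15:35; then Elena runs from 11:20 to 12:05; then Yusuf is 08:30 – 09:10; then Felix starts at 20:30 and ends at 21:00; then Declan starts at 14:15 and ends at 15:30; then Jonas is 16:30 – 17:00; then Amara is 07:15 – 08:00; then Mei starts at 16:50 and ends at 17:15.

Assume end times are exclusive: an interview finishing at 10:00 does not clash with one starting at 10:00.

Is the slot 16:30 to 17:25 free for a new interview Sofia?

Amara: ends 08:00 at or before Sofia starts 16:30 → clear.
Yusuf: ends 09:10 at or before Sofia starts 16:30 → clear.
Elena: ends 12:05 at or before Sofia starts 16:30 → clear.
Sana: ends 14:35 at or before Sofia starts 16:30 → clear.
Declan: ends 15:30 at or before Sofia starts 16:30 → clear.
Ravi: ends 15:35 at or before Sofia starts 16:30 → clear.
Jonas: starts 16:30 before Sofia ends 17:25, and ends 17:00 after Sofia starts 16:30 → overlap.
Mei: starts 16:50 before Sofia ends 17:25, and ends 17:15 after Sofia starts 16:30 → overlap.
Felix: starts 20:30 at or after Sofia ends 17:25 → clear.
Sofia overlaps Jonas, Mei.

No — it overlaps Jonas, Mei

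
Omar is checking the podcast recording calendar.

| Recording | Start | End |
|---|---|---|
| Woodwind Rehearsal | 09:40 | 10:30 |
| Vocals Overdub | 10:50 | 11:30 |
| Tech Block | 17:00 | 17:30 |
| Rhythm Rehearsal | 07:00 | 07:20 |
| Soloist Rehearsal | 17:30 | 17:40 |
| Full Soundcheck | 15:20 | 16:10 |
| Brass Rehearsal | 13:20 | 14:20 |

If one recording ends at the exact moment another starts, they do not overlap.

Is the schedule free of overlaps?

Yes

Sorted by start: Rhythm Rehearsal, Woodwind Rehearsal, Vocals Overdub, Brass Rehearsal, Full Soundcheck, Tech Block, Soloist Rehearsal.
Woodwind Rehearsal starts after Rhythm Rehearsal ends; Rhythm Rehearsal is clear from here.
Vocals Overdub starts after Woodwind Rehearsal ends; Woodwind Rehearsal is clear from here.
Brass Rehearsal starts after Vocals Overdub ends; Vocals Overdub is clear from here.
Full Soundcheck starts after Brass Rehearsal ends; Brass Rehearsal is clear from here.
Tech Block starts after Full Soundcheck ends; Full Soundcheck is clear from here.
Soloist Rehearsal starts exactly when Tech Block ends (back-to-back, no overlap).
Every pair is clear; the schedule has no overlaps.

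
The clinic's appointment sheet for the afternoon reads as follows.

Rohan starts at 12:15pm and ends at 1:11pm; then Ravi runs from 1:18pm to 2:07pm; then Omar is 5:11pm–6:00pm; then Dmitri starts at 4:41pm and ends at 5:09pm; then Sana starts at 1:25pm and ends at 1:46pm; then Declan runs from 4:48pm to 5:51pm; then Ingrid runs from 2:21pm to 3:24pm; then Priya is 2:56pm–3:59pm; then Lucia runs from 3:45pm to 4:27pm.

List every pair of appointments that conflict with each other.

Sorted by start: Rohan, Ravi, Sana, Ingrid, Priya, Lucia, Dmitri, Declan, Omar.
Ravi starts after Rohan ends — done with Rohan.
Sana starts before Ravi ends → Ravi and Sana overlap.
Ingrid starts after Ravi ends — done with Ravi.
Ingrid starts after Sana ends — done with Sana.
Priya starts before Ingrid ends → Ingrid and Priya overlap.
Lucia starts after Ingrid ends — done with Ingrid.
Lucia starts before Priya ends → Priya and Lucia overlap.
Dmitri starts after Priya ends — done with Priya.
Dmitri starts after Lucia ends — done with Lucia.
Declan starts before Dmitri ends → Dmitri and Declan overlap.
Omar starts after Dmitri ends.
Omar starts before Declan ends → Declan and Omar overlap.

Declan & Dmitri, Declan & Omar, Ingrid & Priya, Lucia & Priya, Ravi & Sana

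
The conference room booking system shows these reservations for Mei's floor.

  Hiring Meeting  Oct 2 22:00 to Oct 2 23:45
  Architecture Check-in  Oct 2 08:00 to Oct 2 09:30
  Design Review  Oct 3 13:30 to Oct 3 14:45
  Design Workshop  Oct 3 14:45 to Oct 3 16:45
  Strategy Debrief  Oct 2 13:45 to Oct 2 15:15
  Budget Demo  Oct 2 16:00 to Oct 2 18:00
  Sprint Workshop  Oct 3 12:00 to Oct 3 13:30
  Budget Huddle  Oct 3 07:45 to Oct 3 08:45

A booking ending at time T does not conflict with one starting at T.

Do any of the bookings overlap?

Check each pair: they overlap iff neither finishes before the other starts.
Sorted by start: Architecture Check-in, Strategy Debrief, Budget Demo, Hiring Meeting, Budget Huddle, Sprint Workshop, Design Review, Design Workshop.
Strategy Debrief starts after Architecture Check-in ends, so nothing later overlaps Architecture Check-in either.
Budget Demo starts after Strategy Debrief ends, so nothing later overlaps Strategy Debrief either.
Hiring Meeting starts after Budget Demo ends, so nothing later overlaps Budget Demo either.
Budget Huddle starts after Hiring Meeting ends, so nothing later overlaps Hiring Meeting either.
Sprint Workshop starts after Budget Huddle ends, so nothing later overlaps Budget Huddle either.
Design Review starts exactly when Sprint Workshop ends (back-to-back, no overlap), so nothing later overlaps Sprint Workshop either.
Design Workshop starts exactly when Design Review ends (back-to-back, no overlap).
Every pair is clear; the schedule has no overlaps.

No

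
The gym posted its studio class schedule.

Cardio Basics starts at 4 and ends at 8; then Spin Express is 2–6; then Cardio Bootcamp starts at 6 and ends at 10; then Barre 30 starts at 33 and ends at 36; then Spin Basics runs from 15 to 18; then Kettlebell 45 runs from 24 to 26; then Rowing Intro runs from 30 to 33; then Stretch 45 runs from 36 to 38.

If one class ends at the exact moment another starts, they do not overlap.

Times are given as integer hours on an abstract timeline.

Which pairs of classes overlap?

Cardio Basics & Cardio Bootcamp, Cardio Basics & Spin Express

Check each pair: they overlap iff neither finishes before the other starts.
Sorted by start: Spin Express, Cardio Basics, Cardio Bootcamp, Spin Basics, Kettlebell 45, Rowing Intro, Barre 30, Stretch 45.
Cardio Basics starts before Spin Express ends → Spin Express and Cardio Basics overlap.
Cardio Bootcamp starts exactly when Spin Express ends (back-to-back, no overlap) — done with Spin Express.
Cardio Bootcamp starts before Cardio Basics ends → Cardio Basics and Cardio Bootcamp overlap.
Spin Basics starts after Cardio Basics ends — done with Cardio Basics.
Spin Basics starts after Cardio Bootcamp ends — done with Cardio Bootcamp.
Kettlebell 45 starts after Spin Basics ends — done with Spin Basics.
Rowing Intro starts after Kettlebell 45 ends — done with Kettlebell 45.
Barre 30 starts exactly when Rowing Intro ends (back-to-back, no overlap) — done with Rowing Intro.
Stretch 45 starts exactly when Barre 30 ends (back-to-back, no overlap).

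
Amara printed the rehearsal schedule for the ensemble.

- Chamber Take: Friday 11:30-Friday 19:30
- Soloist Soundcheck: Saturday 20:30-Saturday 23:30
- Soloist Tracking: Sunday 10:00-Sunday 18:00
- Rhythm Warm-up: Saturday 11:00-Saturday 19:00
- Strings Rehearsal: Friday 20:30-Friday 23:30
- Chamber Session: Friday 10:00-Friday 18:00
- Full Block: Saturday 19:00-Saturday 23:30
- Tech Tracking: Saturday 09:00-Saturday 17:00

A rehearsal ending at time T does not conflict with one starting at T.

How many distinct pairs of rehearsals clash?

Check each pair: they overlap iff neither finishes before the other starts.
Sorted by start: Chamber Session, Chamber Take, Strings Rehearsal, Tech Tracking, Rhythm Warm-up, Full Block, Soloist Soundcheck, Soloist Tracking.
Chamber Take starts before Chamber Session ends → Chamber Session and Chamber Take overlap.
Strings Rehearsal starts after Chamber Session ends — done with Chamber Session.
Strings Rehearsal starts after Chamber Take ends — done with Chamber Take.
Tech Tracking starts after Strings Rehearsal ends — done with Strings Rehearsal.
Rhythm Warm-up starts before Tech Tracking ends → Tech Tracking and Rhythm Warm-up overlap.
Full Block starts after Tech Tracking ends — done with Tech Tracking.
Full Block starts exactly when Rhythm Warm-up ends (back-to-back, no overlap) — done with Rhythm Warm-up.
Soloist Soundcheck starts before Full Block ends → Full Block and Soloist Soundcheck overlap.
Soloist Tracking starts after Full Block ends.
Soloist Tracking starts after Soloist Soundcheck ends.
Overlapping pairs: Chamber Session & Chamber Take, Full Block & Soloist Soundcheck, Rhythm Warm-up & Tech Tracking — 3 in total.

3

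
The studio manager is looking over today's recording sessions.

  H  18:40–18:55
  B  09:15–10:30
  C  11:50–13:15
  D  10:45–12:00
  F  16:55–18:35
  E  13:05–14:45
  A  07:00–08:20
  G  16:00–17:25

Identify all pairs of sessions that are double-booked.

C & D, C & E, F & G

Sorted by start: A, B, D, C, E, G, F, H.
B starts after A ends; A is clear from here.
D starts after B ends; B is clear from here.
C starts before D ends → D and C overlap.
E starts after D ends; D is clear from here.
E starts before C ends → C and E overlap.
G starts after C ends; C is clear from here.
G starts after E ends; E is clear from here.
F starts before G ends → G and F overlap.
H starts after G ends.
H starts after F ends.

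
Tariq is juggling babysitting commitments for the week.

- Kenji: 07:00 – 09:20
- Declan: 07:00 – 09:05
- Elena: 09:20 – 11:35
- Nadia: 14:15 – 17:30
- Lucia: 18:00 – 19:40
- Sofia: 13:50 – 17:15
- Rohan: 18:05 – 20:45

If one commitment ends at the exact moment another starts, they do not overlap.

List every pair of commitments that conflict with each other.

Declan & Kenji, Lucia & Rohan, Nadia & Sofia

Check each pair: they overlap iff neither finishes before the other starts.
Sorted by start: Kenji, Declan, Elena, Sofia, Nadia, Lucia, Rohan.
Declan starts before Kenji ends → Kenji and Declan overlap.
Elena starts exactly when Kenji ends (back-to-back, no overlap), so Kenji has no further overlaps.
Elena starts after Declan ends, so Declan has no further overlaps.
Sofia starts after Elena ends, so Elena has no further overlaps.
Nadia starts before Sofia ends → Sofia and Nadia overlap.
Lucia starts after Sofia ends, so Sofia has no further overlaps.
Lucia starts after Nadia ends, so Nadia has no further overlaps.
Rohan starts before Lucia ends → Lucia and Rohan overlap.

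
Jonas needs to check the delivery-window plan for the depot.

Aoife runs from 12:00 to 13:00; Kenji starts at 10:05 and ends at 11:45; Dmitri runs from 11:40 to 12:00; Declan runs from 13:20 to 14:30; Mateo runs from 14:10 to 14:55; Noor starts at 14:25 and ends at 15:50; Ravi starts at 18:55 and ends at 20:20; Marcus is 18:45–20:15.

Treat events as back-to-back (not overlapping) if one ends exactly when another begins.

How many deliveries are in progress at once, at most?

Walk through starts and ends in time order (an end at T is processed before a start at T):
10:05 start Kenji → 1
11:40 start Dmitri → 2
11:45 end Kenji → 1
12:00 end Dmitri → 0
12:00 start Aoife → 1
13:00 end Aoife → 0
13:20 start Declan → 1
14:10 start Mateo → 2
14:25 start Noor → 3
14:30 end Declan → 2
14:55 end Mateo → 1
15:50 end Noor → 0
18:45 start Marcus → 1
18:55 start Ravi → 2
20:15 end Marcus → 1
20:20 end Ravi → 0
Peak is 3, at 14:25 (Declan, Mateo, Noor).

3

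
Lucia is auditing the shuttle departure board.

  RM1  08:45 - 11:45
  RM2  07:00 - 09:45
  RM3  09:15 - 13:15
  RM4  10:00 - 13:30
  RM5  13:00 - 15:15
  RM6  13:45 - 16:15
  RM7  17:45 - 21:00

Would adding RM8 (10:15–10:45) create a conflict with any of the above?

Yes — it overlaps RM1, RM3, RM4

RM2: ends 09:45 at or before RM8 starts 10:15 → clear.
RM1: starts 08:45 before RM8 ends 10:45, and ends 11:45 after RM8 starts 10:15 → overlap.
RM3: starts 09:15 before RM8 ends 10:45, and ends 13:15 after RM8 starts 10:15 → overlap.
RM4: starts 10:00 before RM8 ends 10:45, and ends 13:30 after RM8 starts 10:15 → overlap.
RM5: starts 13:00 at or after RM8 ends 10:45 → clear.
RM6: starts 13:45 at or after RM8 ends 10:45 → clear.
RM7: starts 17:45 at or after RM8 ends 10:45 → clear.
RM8 overlaps RM1, RM3, RM4.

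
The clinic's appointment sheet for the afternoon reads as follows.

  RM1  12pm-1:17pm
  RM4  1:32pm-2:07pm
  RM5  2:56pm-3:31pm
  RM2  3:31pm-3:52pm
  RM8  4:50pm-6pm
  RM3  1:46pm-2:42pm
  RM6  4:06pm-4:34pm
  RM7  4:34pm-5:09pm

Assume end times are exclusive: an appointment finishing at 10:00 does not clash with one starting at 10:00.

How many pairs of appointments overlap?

Sorted by start: RM1, RM4, RM3, RM5, RM2, RM6, RM7, RM8.
RM4 starts after RM1 ends, so RM1 has no further overlaps.
RM3 starts before RM4 ends → RM4 and RM3 overlap.
RM5 starts after RM4 ends, so RM4 has no further overlaps.
RM5 starts after RM3 ends, so RM3 has no further overlaps.
RM2 starts exactly when RM5 ends (back-to-back, no overlap), so RM5 has no further overlaps.
RM6 starts after RM2 ends, so RM2 has no further overlaps.
RM7 starts exactly when RM6 ends (back-to-back, no overlap), so RM6 has no further overlaps.
RM8 starts before RM7 ends → RM7 and RM8 overlap.
Overlapping pairs: RM3 & RM4, RM7 & RM8 — 2 in total.

2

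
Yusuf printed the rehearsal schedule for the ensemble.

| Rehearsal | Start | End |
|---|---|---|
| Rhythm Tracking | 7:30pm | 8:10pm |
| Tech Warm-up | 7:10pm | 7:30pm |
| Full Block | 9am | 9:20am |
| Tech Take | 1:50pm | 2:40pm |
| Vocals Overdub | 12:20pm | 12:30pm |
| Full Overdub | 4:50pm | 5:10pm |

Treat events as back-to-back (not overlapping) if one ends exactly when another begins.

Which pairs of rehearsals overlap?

Sorted by start: Full Block, Vocals Overdub, Tech Take, Full Overdub, Tech Warm-up, Rhythm Tracking.
Vocals Overdub starts after Full Block ends; Full Block is clear from here.
Tech Take starts after Vocals Overdub ends; Vocals Overdub is clear from here.
Full Overdub starts after Tech Take ends; Tech Take is clear from here.
Tech Warm-up starts after Full Overdub ends; Full Overdub is clear from here.
Rhythm Tracking starts exactly when Tech Warm-up ends (back-to-back, no overlap).

no conflicts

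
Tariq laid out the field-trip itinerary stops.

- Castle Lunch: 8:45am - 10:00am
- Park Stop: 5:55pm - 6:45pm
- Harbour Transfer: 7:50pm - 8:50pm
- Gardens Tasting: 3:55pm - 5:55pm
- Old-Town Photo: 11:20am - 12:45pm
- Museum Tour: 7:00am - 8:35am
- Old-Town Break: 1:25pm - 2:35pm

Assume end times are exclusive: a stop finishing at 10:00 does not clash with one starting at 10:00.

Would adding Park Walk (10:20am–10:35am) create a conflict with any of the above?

No — it doesn't clash with anything

Museum Tour: ends 8:35am at or before Park Walk starts 10:20am → clear.
Castle Lunch: ends 10:00am at or before Park Walk starts 10:20am → clear.
Old-Town Photo: starts 11:20am at or after Park Walk ends 10:35am → clear.
Old-Town Break: starts 1:25pm at or after Park Walk ends 10:35am → clear.
Gardens Tasting: starts 3:55pm at or after Park Walk ends 10:35am → clear.
Park Stop: starts 5:55pm at or after Park Walk ends 10:35am → clear.
Harbour Transfer: starts 7:50pm at or after Park Walk ends 10:35am → clear.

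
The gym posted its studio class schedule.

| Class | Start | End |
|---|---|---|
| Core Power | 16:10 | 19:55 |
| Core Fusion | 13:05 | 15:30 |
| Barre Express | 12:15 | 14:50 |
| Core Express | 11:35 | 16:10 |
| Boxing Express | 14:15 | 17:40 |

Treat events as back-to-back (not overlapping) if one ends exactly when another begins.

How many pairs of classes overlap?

7

Check each pair: they overlap iff neither finishes before the other starts.
Sorted by start: Core Express, Barre Express, Core Fusion, Boxing Express, Core Power.
Barre Express starts before Core Express ends → Core Express and Barre Express overlap.
Core Fusion starts before Core Express ends → Core Express and Core Fusion overlap.
Boxing Express starts before Core Express ends → Core Express and Boxing Express overlap.
Core Power starts exactly when Core Express ends (back-to-back, no overlap).
Core Fusion starts before Barre Express ends → Barre Express and Core Fusion overlap.
Boxing Express starts before Barre Express ends → Barre Express and Boxing Express overlap.
Core Power starts after Barre Express ends.
Boxing Express starts before Core Fusion ends → Core Fusion and Boxing Express overlap.
Core Power starts after Core Fusion ends.
Core Power starts before Boxing Express ends → Boxing Express and Core Power overlap.
Overlapping pairs: Barre Express & Boxing Express, Barre Express & Core Express, Barre Express & Core Fusion, Boxing Express & Core Express, Boxing Express & Core Fusion, Boxing Express & Core Power, Core Express & Core Fusion — 7 in total.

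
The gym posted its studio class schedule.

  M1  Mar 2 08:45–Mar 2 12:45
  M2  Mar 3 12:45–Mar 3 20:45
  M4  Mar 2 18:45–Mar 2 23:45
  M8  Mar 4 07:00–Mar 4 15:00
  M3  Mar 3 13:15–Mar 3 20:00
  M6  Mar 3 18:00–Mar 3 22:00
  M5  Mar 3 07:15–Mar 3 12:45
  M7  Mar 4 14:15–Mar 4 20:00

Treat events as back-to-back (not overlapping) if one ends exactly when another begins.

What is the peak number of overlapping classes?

Sweep the timeline, counting +1 at each start and −1 at each end (ends before starts at a tie):
Mar 2 08:45 start M1 → 1
Mar 2 12:45 end M1 → 0
Mar 2 18:45 start M4 → 1
Mar 2 23:45 end M4 → 0
Mar 3 07:15 start M5 → 1
Mar 3 12:45 end M5 → 0
Mar 3 12:45 start M2 → 1
Mar 3 13:15 start M3 → 2
Mar 3 18:00 start M6 → 3
Mar 3 20:00 end M3 → 2
Mar 3 20:45 end M2 → 1
Mar 3 22:00 end M6 → 0
Mar 4 07:00 start M8 → 1
Mar 4 14:15 start M7 → 2
Mar 4 15:00 end M8 → 1
Mar 4 20:00 end M7 → 0
Peak is 3, at Mar 3 18:00 (M2, M3, M6).

3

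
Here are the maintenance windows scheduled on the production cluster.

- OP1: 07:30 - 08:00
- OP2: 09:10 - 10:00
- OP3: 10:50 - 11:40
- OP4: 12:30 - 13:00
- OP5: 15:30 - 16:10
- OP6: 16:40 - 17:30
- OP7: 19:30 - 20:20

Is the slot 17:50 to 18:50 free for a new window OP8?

Yes — the slot is free

OP1: ends 08:00 at or before OP8 starts 17:50 → clear.
OP2: ends 10:00 at or before OP8 starts 17:50 → clear.
OP3: ends 11:40 at or before OP8 starts 17:50 → clear.
OP4: ends 13:00 at or before OP8 starts 17:50 → clear.
OP5: ends 16:10 at or before OP8 starts 17:50 → clear.
OP6: ends 17:30 at or before OP8 starts 17:50 → clear.
OP7: starts 19:30 at or after OP8 ends 18:50 → clear.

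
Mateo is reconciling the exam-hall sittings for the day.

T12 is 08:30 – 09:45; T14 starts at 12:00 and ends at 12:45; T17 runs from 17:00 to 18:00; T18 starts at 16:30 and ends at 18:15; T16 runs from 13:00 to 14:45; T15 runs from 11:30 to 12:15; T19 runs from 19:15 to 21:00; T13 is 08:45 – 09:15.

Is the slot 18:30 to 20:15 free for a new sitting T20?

T12: ends 09:45 at or before T20 starts 18:30 → clear.
T13: ends 09:15 at or before T20 starts 18:30 → clear.
T15: ends 12:15 at or before T20 starts 18:30 → clear.
T14: ends 12:45 at or before T20 starts 18:30 → clear.
T16: ends 14:45 at or before T20 starts 18:30 → clear.
T18: ends 18:15 at or before T20 starts 18:30 → clear.
T17: ends 18:00 at or before T20 starts 18:30 → clear.
T19: starts 19:15 before T20 ends 20:15, and ends 21:00 after T20 starts 18:30 → overlap.
T20 overlaps T19.

No — it overlaps T19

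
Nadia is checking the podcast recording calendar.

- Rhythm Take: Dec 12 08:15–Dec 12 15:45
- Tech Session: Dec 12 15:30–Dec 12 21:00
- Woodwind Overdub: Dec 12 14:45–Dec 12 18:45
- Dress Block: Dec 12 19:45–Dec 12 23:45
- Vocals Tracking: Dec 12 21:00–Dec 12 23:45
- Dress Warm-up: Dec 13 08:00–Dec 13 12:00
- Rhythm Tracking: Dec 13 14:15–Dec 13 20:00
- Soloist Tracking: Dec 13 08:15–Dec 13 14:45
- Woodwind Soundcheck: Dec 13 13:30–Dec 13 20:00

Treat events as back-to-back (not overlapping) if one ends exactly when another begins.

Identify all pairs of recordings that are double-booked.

Sorted by start: Rhythm Take, Woodwind Overdub, Tech Session, Dress Block, Vocals Tracking, Dress Warm-up, Soloist Tracking, Woodwind Soundcheck, Rhythm Tracking.
Woodwind Overdub starts before Rhythm Take ends → Rhythm Take and Woodwind Overdub overlap.
Tech Session starts before Rhythm Take ends → Rhythm Take and Tech Session overlap.
Dress Block starts after Rhythm Take ends, so nothing later overlaps Rhythm Take either.
Tech Session starts before Woodwind Overdub ends → Woodwind Overdub and Tech Session overlap.
Dress Block starts after Woodwind Overdub ends, so nothing later overlaps Woodwind Overdub either.
Dress Block starts before Tech Session ends → Tech Session and Dress Block overlap.
Vocals Tracking starts exactly when Tech Session ends (back-to-back, no overlap), so nothing later overlaps Tech Session either.
Vocals Tracking starts before Dress Block ends → Dress Block and Vocals Tracking overlap.
Dress Warm-up starts after Dress Block ends, so nothing later overlaps Dress Block either.
Dress Warm-up starts after Vocals Tracking ends, so nothing later overlaps Vocals Tracking either.
Soloist Tracking starts before Dress Warm-up ends → Dress Warm-up and Soloist Tracking overlap.
Woodwind Soundcheck starts after Dress Warm-up ends, so nothing later overlaps Dress Warm-up either.
Woodwind Soundcheck starts before Soloist Tracking ends → Soloist Tracking and Woodwind Soundcheck overlap.
Rhythm Tracking starts before Soloist Tracking ends → Soloist Tracking and Rhythm Tracking overlap.
Rhythm Tracking starts before Woodwind Soundcheck ends → Woodwind Soundcheck and Rhythm Tracking overlap.

Dress Block & Tech Session, Dress Block & Vocals Tracking, Dress Warm-up & Soloist Tracking, Rhythm Take & Tech Session, Rhythm Take & Woodwind Overdub, Rhythm Tracking & Soloist Tracking, Rhythm Tracking & Woodwind Soundcheck, Soloist Tracking & Woodwind Soundcheck, Tech Session & Woodwind Overdub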